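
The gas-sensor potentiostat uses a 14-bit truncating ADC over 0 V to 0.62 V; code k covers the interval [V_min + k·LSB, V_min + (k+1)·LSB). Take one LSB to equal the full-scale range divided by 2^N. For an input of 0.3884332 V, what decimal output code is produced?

Full-scale range = 0.62 V. LSB = 0.62 V / 2^14 ≈ 37.84 µV.
V_in − V_min = 0.3884332 − (0) = 0.3884332 V.
Divide by LSB: 0.3884332 × 16384/0.62 = 10264.6606.
Truncating gives code 10264.

10264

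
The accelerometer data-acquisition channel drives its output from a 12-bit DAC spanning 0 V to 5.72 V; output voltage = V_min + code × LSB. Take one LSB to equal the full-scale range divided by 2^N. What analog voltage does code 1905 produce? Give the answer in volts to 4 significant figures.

2.660 V

V_FS = 5.72 V. LSB = 5.72 V / 2^12.
V_out = V_min + code × LSB = 0 V + 1905 × 5.72 V / 4096
      = 0 + 2.66030 = 2.66030 V.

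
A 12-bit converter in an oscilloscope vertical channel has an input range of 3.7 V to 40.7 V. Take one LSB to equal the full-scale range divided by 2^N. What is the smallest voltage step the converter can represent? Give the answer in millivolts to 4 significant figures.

9.033 mV

Span: 40.7 V − (3.7 V) = 37 V.
Number of codes = 2^12 = 4096.
One LSB is 37 V / 4096 = 9.033 mV.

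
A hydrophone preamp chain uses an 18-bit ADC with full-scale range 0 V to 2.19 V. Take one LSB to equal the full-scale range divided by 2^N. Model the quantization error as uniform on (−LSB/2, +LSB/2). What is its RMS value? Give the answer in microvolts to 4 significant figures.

Span = 2.19 V.
One LSB is 2.19 V / 262144 = 8.35419 µV.
For a uniform distribution on [−LSB/2, +LSB/2], V_rms = LSB/√12 = 8.35419 µV/3.4641 = 2.412 µV.

2.412 µV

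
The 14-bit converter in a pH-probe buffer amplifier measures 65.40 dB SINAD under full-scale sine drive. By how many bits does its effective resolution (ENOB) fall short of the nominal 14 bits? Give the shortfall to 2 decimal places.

3.43 bits

N_eff = (65.40 − 1.76)/6.02 = 10.5714 bits.
14 − 10.5714 = 3.43 bits below nominal.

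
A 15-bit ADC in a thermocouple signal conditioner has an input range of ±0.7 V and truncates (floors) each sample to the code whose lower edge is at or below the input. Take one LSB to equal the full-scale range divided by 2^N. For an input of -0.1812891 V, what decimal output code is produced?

12140

Range = 0.7 − (-0.7) = 1.4 V. LSB = 1.4 V / 2^15 ≈ 42.72 µV.
code = ⌊(V_in − V_min)/LSB⌋ = ⌊(V_in − V_min) × 2^15 / range⌋
     = ⌊(-0.1812891 − (-0.7)) × 32768 / 1.4⌋ = ⌊0.5187109 × 32768/1.4⌋
     = ⌊12140.799⌋ = 12140.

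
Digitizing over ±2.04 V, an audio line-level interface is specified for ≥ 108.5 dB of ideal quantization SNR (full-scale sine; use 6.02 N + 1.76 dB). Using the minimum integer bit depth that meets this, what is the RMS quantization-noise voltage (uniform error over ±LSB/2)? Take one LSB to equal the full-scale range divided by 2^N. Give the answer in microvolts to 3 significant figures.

4.49 µV

Span: 2.04 V − (-2.04 V) = 4.08 V.
N ≥ (108.5 − 1.76)/6.02 = 17.731 → N_min = 18.
One LSB is 4.08 V / 262144 = 15.564 µV.
RMS noise = LSB/√12 = 4.49 µV.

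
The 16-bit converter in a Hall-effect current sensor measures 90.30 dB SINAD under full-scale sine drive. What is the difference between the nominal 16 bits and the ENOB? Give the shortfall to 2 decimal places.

1.29 bits

ENOB = (SINAD − 1.76)/6.02 = (90.30 − 1.76)/6.02 = 14.7076 bits.
16 − 14.7076 = 1.29 bits below nominal.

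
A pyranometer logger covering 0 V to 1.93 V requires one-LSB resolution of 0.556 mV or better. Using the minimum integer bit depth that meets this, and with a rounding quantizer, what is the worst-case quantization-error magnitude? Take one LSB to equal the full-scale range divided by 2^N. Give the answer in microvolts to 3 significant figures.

Full-scale range = 1.93 V.
Required number of levels: 1.93/0.556 mV = 3471.2; smallest N with 2^N ≥ that is 12.
LSB = 1.93 V / 2^12 = 471.19 µV.
Half an LSB is 236 µV.

236 µV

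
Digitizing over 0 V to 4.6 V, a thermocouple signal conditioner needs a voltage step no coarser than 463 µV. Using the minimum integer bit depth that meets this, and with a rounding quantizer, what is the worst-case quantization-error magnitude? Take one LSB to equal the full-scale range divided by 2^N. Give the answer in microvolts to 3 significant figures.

V_FS = 4.6 V.
4.6 V / 463 µV = 9935. Since 2^13 = 8192 and 2^14 = 16384, N = 14.
One LSB is 4.6 V / 16384 = 280.76 µV.
Half an LSB is 140 µV.

140 µV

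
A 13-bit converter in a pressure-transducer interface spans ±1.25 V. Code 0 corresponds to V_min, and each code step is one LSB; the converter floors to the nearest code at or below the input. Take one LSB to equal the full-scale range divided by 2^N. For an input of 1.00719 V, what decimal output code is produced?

Span: 1.25 V − (-1.25 V) = 2.5 V. LSB = 2.5 V / 2^13 ≈ 305.2 µV.
V_in − V_min = 1.00719 − (-1.25) = 2.25719 V.
Divide by LSB: 2.25719 × 8192/2.5 = 7396.3602.
Truncating gives code 7396.

7396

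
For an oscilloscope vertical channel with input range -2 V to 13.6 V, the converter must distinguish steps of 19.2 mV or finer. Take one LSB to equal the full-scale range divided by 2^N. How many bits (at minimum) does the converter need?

Range = 13.6 − (-2) = 15.6 V.
Need 2^N ≥ 15.6 V / 19.2 mV = 812.5 → N_min = 10.

10 bits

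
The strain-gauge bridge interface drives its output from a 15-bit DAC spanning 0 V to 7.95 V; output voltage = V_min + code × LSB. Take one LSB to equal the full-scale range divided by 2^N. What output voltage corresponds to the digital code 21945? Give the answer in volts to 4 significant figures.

Range is 7.95 V. LSB = 7.95 V / 2^15.
Output = V_min + (21945/32768) × range = 0 + 0.669708 × 7.95 V
      = 0 V + 5.32418 V = 5.32418 V.

5.324 V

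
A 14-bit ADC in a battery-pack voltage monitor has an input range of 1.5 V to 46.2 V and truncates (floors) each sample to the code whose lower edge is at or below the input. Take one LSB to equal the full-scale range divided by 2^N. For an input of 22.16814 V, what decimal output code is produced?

The full-scale span is 46.2 − (1.5) = 44.7 V. LSB = 44.7 V / 2^14 ≈ 2.728 mV.
V_in − V_min = 22.16814 − (1.5) = 20.66814 V.
Divide by LSB: 20.66814 × 16384/44.7 = 7575.5438.
Truncating gives code 7575.

7575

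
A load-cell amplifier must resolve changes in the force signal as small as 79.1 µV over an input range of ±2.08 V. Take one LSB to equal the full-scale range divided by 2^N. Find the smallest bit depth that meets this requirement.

The full-scale span is 2.08 − (-2.08) = 4.16 V.
Levels needed ≥ 4.16/79.1 µV = 52590. 2^16 = 65536 suffices, so N_min = 16.

16 bits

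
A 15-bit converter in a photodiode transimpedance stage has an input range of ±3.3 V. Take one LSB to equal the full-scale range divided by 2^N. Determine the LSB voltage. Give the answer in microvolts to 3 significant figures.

Full-scale range = 3.3 V − (-3.3 V) = 6.6 V.
There are 2^15 = 32768 steps.
Step size = 6.6/32768 V = 201 µV.

201 µV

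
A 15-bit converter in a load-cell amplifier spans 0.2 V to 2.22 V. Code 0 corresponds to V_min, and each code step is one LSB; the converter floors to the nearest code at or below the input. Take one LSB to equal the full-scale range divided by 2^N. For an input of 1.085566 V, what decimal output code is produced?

14365

Full-scale range = 2.22 V − (0.2 V) = 2.02 V. LSB = 2.02 V / 2^15 ≈ 61.65 µV.
code = ⌊(V_in − V_min)/LSB⌋ = ⌊(V_in − V_min) × 2^15 / range⌋
     = ⌊(1.085566 − (0.2)) × 32768 / 2.02⌋ = ⌊0.885566 × 32768/2.02⌋
     = ⌊14365.459⌋ = 14365.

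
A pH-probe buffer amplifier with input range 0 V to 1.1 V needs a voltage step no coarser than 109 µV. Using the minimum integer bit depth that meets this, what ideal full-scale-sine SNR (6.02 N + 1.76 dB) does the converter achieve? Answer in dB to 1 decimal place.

Range is 1.1 V.
Need 2^N ≥ 1.1 V / 109 µV = 10090 → N_min = 14.
Ideal SNR at N = 14: 6.02·14 + 1.76 = 86.0 dB.

86.0 dB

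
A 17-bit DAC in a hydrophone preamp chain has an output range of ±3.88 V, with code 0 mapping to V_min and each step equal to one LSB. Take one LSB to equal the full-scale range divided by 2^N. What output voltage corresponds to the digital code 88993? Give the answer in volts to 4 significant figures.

1.389 V

Span: 3.88 V − (-3.88 V) = 7.76 V. LSB = 7.76 V / 2^17.
V_out = -3.88 + 88993 × (7.76/131072) V
      = -3.88 + 5.26875 = 1.38875 V.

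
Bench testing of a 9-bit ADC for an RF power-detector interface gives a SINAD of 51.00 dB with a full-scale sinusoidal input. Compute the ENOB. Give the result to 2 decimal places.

8.18 bits

Inverting SNR = 6.02 N + 1.76: N_eff = (51.00 − 1.76)/6.02 = 8.1794.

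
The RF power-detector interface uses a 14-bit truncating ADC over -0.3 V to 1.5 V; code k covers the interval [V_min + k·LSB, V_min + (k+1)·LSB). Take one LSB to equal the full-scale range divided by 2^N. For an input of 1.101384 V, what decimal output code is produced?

Range = 1.5 − (-0.3) = 1.8 V. LSB = 1.8 V / 2^14 ≈ 109.9 µV.
V_in − V_min = 1.101384 − (-0.3) = 1.401384 V.
Divide by LSB: 1.401384 × 16384/1.8 = 12755.7086.
Truncating gives code 12755.

12755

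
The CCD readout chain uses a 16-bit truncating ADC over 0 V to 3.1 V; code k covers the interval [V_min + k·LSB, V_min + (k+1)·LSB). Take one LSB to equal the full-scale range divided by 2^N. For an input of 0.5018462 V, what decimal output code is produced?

10609

Full-scale range = 3.1 V. LSB = 3.1 V / 2^16 ≈ 47.30 µV.
(V_in − V_min) × 2^16/range = (0.5018462 − (0)) × 65536/3.1 = 10609.352.
Floor → code = 10609.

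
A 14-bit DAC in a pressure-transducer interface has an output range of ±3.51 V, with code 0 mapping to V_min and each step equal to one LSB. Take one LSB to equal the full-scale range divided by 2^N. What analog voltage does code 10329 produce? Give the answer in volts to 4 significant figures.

Span: 3.51 V − (-3.51 V) = 7.02 V. LSB = 7.02 V / 2^14.
V_out = -3.51 + 10329 × (7.02/16384) V
      = -3.51 + 4.42563 = 0.915634 V.

0.9156 V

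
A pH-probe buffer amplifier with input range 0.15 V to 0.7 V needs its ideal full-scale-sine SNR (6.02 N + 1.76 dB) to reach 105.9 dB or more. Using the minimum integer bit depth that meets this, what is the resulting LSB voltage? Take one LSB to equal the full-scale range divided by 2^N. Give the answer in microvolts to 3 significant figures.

2.10 µV

Span: 0.7 V − (0.15 V) = 0.55 V.
Solving 6.02 N ≥ 105.9 − 1.76: N ≥ 17.299. Round up → N = 18.
One LSB is 0.55 V / 262144 = 2.10 µV.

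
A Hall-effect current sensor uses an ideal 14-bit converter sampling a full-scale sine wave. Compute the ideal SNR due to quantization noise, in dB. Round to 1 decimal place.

86.0 dB

Ideal quantization SNR: 6.02 × 14 + 1.76 dB = 86.0 dB.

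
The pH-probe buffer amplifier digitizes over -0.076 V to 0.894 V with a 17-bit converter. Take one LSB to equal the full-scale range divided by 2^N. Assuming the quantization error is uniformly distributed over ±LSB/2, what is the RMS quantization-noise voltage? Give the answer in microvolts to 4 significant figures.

The full-scale span is 0.894 − (-0.076) = 0.97 V.
One LSB is 0.97 V / 131072 = 7.40051 µV.
V_rms = LSB/√12 = 7.40051 µV / √12 = 2.136 µV.

2.136 µV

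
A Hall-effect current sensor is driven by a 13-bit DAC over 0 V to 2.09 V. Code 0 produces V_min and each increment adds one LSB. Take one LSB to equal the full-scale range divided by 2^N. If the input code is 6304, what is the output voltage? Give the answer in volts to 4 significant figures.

1.608 V

V_FS = 2.09 V. LSB = 2.09 V / 2^13.
Output = V_min + (6304/8192) × range = 0 + 0.769531 × 2.09 V
      = 0 + 1.60832 = 1.60832 V.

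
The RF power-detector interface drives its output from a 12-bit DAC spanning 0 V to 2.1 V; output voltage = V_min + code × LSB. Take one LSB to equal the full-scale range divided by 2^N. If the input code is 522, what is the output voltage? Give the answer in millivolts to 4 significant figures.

Span = 2.1 V. LSB = 2.1 V / 2^12.
V_out = 0 + 522 × (2.1/4096) V
      = 0 V + 0.267627 V = 0.267627 V.

267.6 mV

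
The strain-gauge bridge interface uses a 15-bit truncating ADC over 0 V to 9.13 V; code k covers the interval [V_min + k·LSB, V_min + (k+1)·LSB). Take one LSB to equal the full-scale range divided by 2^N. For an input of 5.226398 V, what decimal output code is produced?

Full-scale range = 9.13 V. LSB = 9.13 V / 2^15 ≈ 278.6 µV.
V_in − V_min = 5.226398 − (0) = 5.226398 V.
Divide by LSB: 5.226398 × 32768/9.13 = 18757.7886.
Truncating gives code 18757.

18757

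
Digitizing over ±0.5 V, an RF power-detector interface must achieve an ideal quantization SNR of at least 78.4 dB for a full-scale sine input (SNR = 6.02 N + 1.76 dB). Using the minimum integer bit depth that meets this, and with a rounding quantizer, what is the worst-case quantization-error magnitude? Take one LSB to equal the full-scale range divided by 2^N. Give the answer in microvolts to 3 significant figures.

Span: 0.5 V − (-0.5 V) = 1 V.
Required N = ⌈(78.4 − 1.76)/6.02⌉ = ⌈12.731⌉ = 13.
One LSB is 1 V / 8192 = 122.07 µV.
|e|_max = LSB/2 = 61.0 µV.

61.0 µV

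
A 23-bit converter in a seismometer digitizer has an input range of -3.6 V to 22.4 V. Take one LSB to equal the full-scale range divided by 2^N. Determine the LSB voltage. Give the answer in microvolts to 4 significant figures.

Full-scale range = 22.4 V − (-3.6 V) = 26 V.
2^23 = 8388608 levels.
LSB = 26 V / 2^23 = 3.099 µV.

3.099 µV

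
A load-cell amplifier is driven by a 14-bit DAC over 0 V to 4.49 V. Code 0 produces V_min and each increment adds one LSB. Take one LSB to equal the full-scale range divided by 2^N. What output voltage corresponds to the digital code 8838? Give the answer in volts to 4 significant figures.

2.422 V

Range is 4.49 V. LSB = 4.49 V / 2^14.
V_out = 0 + 8838 × (4.49/16384) V
      = 0 V + 2.42203 V = 2.42203 V.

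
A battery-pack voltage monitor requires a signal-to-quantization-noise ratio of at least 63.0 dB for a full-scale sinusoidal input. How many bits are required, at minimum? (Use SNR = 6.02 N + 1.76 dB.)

N ≥ (63.0 − 1.76)/6.02 = 10.173 → N_min = 11.

11 bits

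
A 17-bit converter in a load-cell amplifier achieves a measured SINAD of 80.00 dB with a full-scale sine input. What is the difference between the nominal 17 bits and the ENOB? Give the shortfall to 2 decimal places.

4.00 bits

N_eff = (80.00 − 1.76)/6.02 = 12.9967 bits.
Shortfall = 17 − 12.9967 = 4.0033 bits.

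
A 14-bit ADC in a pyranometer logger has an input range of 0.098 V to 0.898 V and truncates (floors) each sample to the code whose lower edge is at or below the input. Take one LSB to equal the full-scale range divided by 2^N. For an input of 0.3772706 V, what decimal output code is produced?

5719

Range = 0.898 − (0.098) = 0.8 V. LSB = 0.8 V / 2^14 ≈ 48.83 µV.
code = ⌊(V_in − V_min)/LSB⌋ = ⌊(V_in − V_min) × 2^14 / range⌋
     = ⌊(0.3772706 − (0.098)) × 16384 / 0.8⌋ = ⌊0.2792706 × 16384/0.8⌋
     = ⌊5719.462⌋ = 5719.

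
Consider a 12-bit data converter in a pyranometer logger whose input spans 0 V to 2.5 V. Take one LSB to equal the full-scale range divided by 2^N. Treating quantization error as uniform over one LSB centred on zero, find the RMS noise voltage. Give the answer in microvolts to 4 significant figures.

176.2 µV

V_FS = 2.5 V.
One LSB is 2.5 V / 4096 = 0.610352 mV.
For a uniform distribution on [−LSB/2, +LSB/2], V_rms = LSB/√12 = 0.610352 mV/3.4641 = 176.2 µV.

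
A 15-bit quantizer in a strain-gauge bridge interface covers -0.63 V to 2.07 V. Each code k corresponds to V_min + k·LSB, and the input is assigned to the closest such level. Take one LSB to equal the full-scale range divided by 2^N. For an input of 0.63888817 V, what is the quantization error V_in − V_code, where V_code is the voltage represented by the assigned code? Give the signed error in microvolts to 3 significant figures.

−32.7 µV

The full-scale span is 2.07 − (-0.63) = 2.7 V. LSB = 2.7 V / 2^15 ≈ 82.40 µV.
(V_in − V_min)/LSB = (0.63888817 − (-0.63)) × 32768/2.7 = 15399.6028 → nearest code k = 15400.
Reconstructed level: -0.63 + 15400 × 2.7/32768 V = 0.63892089844 V.
V_in − V_code = 0.63888817 − (0.63892089844) = −32.7 µV.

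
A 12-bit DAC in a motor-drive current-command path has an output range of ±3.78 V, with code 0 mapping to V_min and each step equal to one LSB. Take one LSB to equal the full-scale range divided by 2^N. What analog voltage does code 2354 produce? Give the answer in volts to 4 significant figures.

Span: 3.78 V − (-3.78 V) = 7.56 V. LSB = 7.56 V / 2^12.
V_out = -3.78 + 2354 × (7.56/4096) V
      = -3.78 V + 4.34479 V = 0.564785 V.

0.5648 V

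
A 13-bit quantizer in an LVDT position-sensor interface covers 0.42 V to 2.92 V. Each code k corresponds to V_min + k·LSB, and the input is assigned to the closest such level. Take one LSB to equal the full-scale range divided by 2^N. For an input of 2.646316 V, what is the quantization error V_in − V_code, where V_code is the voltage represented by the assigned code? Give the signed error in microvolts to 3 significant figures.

The full-scale span is 2.92 − (0.42) = 2.5 V. LSB = 2.5 V / 2^13 ≈ 305.2 µV.
(V_in − V_min)/LSB = (2.646316 − (0.42)) × 8192/2.5 = 7295.1923 → nearest code k = 7295.
V_code = 0.42 + (7295/8192) × 2.5 = 2.646257324 V.
Error = V_in − V_code = 2.646316 − (2.646257324) = +58.7 µV.

+58.7 µV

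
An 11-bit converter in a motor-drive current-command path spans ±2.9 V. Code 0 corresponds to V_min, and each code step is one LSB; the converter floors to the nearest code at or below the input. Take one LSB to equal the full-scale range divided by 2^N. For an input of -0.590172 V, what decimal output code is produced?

The full-scale span is 2.9 − (-2.9) = 5.8 V. LSB = 5.8 V / 2^11 ≈ 2.832 mV.
code = ⌊(V_in − V_min)/LSB⌋ = ⌊(V_in − V_min) × 2^11 / range⌋
     = ⌊(-0.590172 − (-2.9)) × 2048 / 5.8⌋ = ⌊2.309828 × 2048/5.8⌋
     = ⌊815.608⌋ = 815.

815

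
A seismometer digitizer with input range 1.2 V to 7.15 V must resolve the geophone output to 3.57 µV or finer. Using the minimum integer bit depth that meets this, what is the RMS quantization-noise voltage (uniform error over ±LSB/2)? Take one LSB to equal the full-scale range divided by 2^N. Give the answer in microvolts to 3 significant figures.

Span: 7.15 V − (1.2 V) = 5.95 V.
Levels needed ≥ 5.95/3.57 µV = 1.667e6. 2^21 = 2097152 suffices, so N_min = 21.
LSB = 5.95 V ÷ 2^21 = 5.95/2097152 V = 2.8372 µV.
RMS noise = LSB/√12 = 0.819 µV.

0.819 µV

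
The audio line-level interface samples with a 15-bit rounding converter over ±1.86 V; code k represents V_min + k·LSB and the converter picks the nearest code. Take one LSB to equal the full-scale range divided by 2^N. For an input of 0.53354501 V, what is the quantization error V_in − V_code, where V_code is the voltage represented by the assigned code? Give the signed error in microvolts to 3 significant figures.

−24.3 µV

Range = 1.86 − (-1.86) = 3.72 V. LSB = 3.72 V / 2^15 ≈ 113.5 µV.
(V_in − V_min)/LSB = (0.53354501 − (-1.86)) × 32768/3.72 = 21083.7857 → nearest code k = 21084.
V_code = -1.86 + (21084/32768) × 3.72 = 0.53356933594 V.
Error = V_in − V_code = 0.53354501 − (0.53356933594) = −24.3 µV.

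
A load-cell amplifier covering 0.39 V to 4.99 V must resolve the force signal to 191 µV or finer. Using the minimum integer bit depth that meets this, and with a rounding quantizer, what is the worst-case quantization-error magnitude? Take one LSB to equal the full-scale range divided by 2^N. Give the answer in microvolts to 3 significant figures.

Range = 4.99 − (0.39) = 4.6 V.
Required number of levels: 4.6/191 µV = 24084; smallest N with 2^N ≥ that is 15.
LSB = 4.6 V ÷ 2^15 = 4.6/32768 V = 140.38 µV.
Half an LSB is 70.2 µV.

70.2 µV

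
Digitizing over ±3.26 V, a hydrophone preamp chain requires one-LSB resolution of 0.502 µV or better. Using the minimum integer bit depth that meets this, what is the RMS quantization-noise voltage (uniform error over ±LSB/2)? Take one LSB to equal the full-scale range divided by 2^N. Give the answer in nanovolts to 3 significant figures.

112 nV

Span: 3.26 V − (-3.26 V) = 6.52 V.
Required number of levels: 6.52/0.502 µV = 1.2988e7; smallest N with 2^N ≥ that is 24.
LSB = 6.52 V ÷ 2^24 = 6.52/16777216 V = 388.62 nV.
V_rms = LSB/√12 = 112 nV.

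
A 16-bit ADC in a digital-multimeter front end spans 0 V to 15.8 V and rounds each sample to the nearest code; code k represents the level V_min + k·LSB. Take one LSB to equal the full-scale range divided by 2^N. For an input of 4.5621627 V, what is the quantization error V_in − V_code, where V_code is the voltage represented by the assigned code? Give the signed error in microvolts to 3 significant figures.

Span = 15.8 V. LSB = 15.8 V / 2^16 ≈ 241.1 µV.
(V_in − V_min)/LSB = (4.5621627 − (0)) × 65536/15.8 = 18923.1579 → nearest code k = 18923.
V_code = 0 + (18923/65536) × 15.8 = 4.5621246338 V.
Error = V_in − V_code = 4.5621627 − (4.5621246338) = +38.1 µV.

+38.1 µV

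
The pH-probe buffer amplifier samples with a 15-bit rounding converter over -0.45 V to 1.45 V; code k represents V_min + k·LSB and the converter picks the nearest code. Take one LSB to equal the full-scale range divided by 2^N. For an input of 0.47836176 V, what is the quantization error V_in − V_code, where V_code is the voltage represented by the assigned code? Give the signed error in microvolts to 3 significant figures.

Span: 1.45 V − (-0.45 V) = 1.9 V. LSB = 1.9 V / 2^15 ≈ 57.98 µV.
(V_in − V_min)/LSB = (0.47836176 − (-0.45)) × 32768/1.9 = 16010.8201 → nearest code k = 16011.
Reconstructed level: -0.45 + 16011 × 1.9/32768 V = 0.47837219238 V.
V_in − V_code = 0.47836176 − (0.47837219238) = −10.4 µV.

−10.4 µV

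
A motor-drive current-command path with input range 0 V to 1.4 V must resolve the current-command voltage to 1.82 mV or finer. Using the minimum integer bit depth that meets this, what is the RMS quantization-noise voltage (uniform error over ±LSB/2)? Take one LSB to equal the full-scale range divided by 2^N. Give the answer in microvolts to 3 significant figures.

Span = 1.4 V.
Levels needed ≥ 1.4/1.82 mV = 769.2. 2^10 = 1024 suffices, so N_min = 10.
LSB = 1.4 V ÷ 2^10 = 1.4/1024 V = 1.3672 mV.
σ_q = LSB/√12 = 1.3672 mV/3.4641 = 395 µV.

395 µV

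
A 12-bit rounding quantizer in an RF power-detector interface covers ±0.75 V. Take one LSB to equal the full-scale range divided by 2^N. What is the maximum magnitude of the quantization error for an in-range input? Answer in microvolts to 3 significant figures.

Range = 0.75 − (-0.75) = 1.5 V.
Step size = 1.5/4096 V = 366.21 µV.
A rounding quantizer has |error| ≤ LSB/2 = 183 µV.

183 µV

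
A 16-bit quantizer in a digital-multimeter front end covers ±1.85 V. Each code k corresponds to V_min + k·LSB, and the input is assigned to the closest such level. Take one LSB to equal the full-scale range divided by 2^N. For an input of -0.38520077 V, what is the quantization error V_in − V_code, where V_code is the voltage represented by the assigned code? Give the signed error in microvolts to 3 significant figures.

+8.89 µV

Full-scale range = 1.85 V − (-1.85 V) = 3.7 V. LSB = 3.7 V / 2^16 ≈ 56.46 µV.
(-0.38520077 − (-1.85)) / LSB = 1.46479923 × 65536/3.7 = 25945.1574. Nearest integer: k = 25945.
V_code = V_min + k × range/2^16 = -1.85 + 25945 × 3.7/65536 = -0.38520965576 V.
V_in − V_code = -0.38520077 − (-0.38520965576) = +8.89 µV.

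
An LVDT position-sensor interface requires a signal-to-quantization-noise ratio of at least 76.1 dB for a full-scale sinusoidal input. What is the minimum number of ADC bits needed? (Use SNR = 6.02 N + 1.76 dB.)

Required N = ⌈(76.1 − 1.76)/6.02⌉ = ⌈12.349⌉ = 13.

13 bits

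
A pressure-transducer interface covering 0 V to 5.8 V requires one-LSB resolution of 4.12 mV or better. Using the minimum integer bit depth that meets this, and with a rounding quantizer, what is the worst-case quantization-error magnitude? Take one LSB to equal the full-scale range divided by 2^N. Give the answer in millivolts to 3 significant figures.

1.42 mV

Full-scale range = 5.8 V.
Required number of levels: 5.8/4.12 mV = 1407.8; smallest N with 2^N ≥ that is 11.
One LSB is 5.8 V / 2048 = 2.8320 mV.
|e|_max = LSB/2 = 1.42 mV.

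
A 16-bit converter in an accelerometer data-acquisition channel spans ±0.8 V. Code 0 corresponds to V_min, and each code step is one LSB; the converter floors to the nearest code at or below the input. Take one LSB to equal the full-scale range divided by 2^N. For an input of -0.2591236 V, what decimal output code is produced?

The full-scale span is 0.8 − (-0.8) = 1.6 V. LSB = 1.6 V / 2^16 ≈ 24.41 µV.
(V_in − V_min) × 2^16/range = (-0.2591236 − (-0.8)) × 65536/1.6 = 22154.297.
Floor → code = 22154.

22154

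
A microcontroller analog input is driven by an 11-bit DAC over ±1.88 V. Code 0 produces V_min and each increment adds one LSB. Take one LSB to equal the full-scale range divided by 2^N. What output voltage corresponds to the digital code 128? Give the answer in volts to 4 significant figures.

The full-scale span is 1.88 − (-1.88) = 3.76 V. LSB = 3.76 V / 2^11.
Output = V_min + (128/2048) × range = -1.88 + 0.0625000 × 3.76 V
      = -1.88 + 0.235000 = -1.64500 V.

-1.645 V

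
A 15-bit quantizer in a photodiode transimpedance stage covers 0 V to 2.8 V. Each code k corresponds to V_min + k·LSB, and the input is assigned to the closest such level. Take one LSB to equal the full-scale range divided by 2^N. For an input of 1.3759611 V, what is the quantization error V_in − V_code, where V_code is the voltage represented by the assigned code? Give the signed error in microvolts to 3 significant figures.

Span = 2.8 V. LSB = 2.8 V / 2^15 ≈ 85.45 µV.
(V_in − V_min)/LSB = (1.3759611 − (0)) × 32768/2.8 = 16102.6762 → nearest code k = 16103.
V_code = 0 + (16103/32768) × 2.8 = 1.3759887695 V.
e = 1.3759611 − (1.3759887695) = −27.7 µV.

−27.7 µV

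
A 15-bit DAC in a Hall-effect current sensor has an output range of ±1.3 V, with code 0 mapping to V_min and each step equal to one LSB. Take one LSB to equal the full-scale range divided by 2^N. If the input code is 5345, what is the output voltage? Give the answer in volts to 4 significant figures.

The full-scale span is 1.3 − (-1.3) = 2.6 V. LSB = 2.6 V / 2^15.
Output = V_min + (5345/32768) × range = -1.3 + 0.163116 × 2.6 V
      = -1.3 + 0.424103 = -0.875897 V.

-0.8759 V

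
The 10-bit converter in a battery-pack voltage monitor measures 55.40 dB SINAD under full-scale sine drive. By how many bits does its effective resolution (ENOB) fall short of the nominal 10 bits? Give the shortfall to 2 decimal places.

ENOB = (SINAD − 1.76)/6.02 = (55.40 − 1.76)/6.02 = 8.9103 bits.
10 − 8.9103 = 1.09 bits below nominal.

1.09 bits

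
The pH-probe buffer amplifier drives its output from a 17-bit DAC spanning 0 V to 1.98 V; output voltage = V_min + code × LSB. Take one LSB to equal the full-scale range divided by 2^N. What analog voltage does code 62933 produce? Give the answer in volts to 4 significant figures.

Range is 1.98 V. LSB = 1.98 V / 2^17.
V_out = 0 + 62933 × (1.98/131072) V
      = 0 + 0.950679 = 0.950679 V.

0.9507 V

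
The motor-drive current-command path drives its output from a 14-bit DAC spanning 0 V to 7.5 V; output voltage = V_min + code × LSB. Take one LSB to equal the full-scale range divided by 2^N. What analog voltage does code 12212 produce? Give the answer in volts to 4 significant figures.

5.590 V

Span = 7.5 V. LSB = 7.5 V / 2^14.
Output = V_min + (12212/16384) × range = 0 + 0.745361 × 7.5 V
      = 0 V + 5.59021 V = 5.59021 V.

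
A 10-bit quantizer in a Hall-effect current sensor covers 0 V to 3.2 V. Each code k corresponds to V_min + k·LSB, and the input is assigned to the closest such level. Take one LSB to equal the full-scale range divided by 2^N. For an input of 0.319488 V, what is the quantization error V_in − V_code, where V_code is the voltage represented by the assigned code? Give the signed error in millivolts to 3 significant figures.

+0.738 mV

V_FS = 3.2 V. LSB = 3.2 V / 2^10 ≈ 3.125 mV.
Position in LSBs: (0.319488 − (0)) × 1024/3.2 = 102.2362; rounding gives k = 102.
V_code = V_min + k × range/2^10 = 0 + 102 × 3.2/1024 = 0.3187500000 V.
V_in − V_code = 0.319488 − (0.3187500000) = +0.738 mV.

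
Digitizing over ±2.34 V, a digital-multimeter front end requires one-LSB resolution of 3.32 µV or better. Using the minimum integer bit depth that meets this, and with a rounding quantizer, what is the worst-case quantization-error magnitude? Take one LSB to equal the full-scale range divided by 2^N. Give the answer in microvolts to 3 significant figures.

Full-scale range = 2.34 V − (-2.34 V) = 4.68 V.
Required number of levels: 4.68/3.32 µV = 1.4096e6; smallest N with 2^N ≥ that is 21.
Step size = 4.68/2097152 V = 2.2316 µV.
Max error for round-to-nearest is LSB/2 = 1.12 µV.

1.12 µV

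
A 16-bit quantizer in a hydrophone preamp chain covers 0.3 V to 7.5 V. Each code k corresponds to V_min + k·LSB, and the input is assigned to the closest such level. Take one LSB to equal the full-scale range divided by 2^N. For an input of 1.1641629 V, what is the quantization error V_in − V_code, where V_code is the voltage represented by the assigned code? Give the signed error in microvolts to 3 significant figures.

−21.7 µV

The full-scale span is 7.5 − (0.3) = 7.2 V. LSB = 7.2 V / 2^16 ≈ 109.9 µV.
Position in LSBs: (1.1641629 − (0.3)) × 65536/7.2 = 7865.8028; rounding gives k = 7866.
Reconstructed level: 0.3 + 7866 × 7.2/65536 V = 1.1641845703 V.
e = 1.1641629 − (1.1641845703) = −21.7 µV.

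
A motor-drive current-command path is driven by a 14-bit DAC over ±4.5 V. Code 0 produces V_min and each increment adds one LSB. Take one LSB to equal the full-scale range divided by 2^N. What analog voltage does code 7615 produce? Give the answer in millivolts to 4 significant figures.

-317.0 mV

Full-scale range = 4.5 V − (-4.5 V) = 9 V. LSB = 9 V / 2^14.
V_out = V_min + code × LSB = -4.5 V + 7615 × 9 V / 16384
      = -4.5 V + 4.18304 V = -0.316956 V.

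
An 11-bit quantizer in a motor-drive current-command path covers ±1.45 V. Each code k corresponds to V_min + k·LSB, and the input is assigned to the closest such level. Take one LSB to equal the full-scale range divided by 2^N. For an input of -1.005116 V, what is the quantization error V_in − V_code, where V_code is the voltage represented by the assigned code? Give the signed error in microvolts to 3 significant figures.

Full-scale range = 1.45 V − (-1.45 V) = 2.9 V. LSB = 2.9 V / 2^11 ≈ 1.416 mV.
(V_in − V_min)/LSB = (-1.005116 − (-1.45)) × 2048/2.9 = 314.1801 → nearest code k = 314.
V_code = V_min + k × range/2^11 = -1.45 + 314 × 2.9/2048 = -1.005371094 V.
V_in − V_code = -1.005116 − (-1.005371094) = +255 µV.

+255 µV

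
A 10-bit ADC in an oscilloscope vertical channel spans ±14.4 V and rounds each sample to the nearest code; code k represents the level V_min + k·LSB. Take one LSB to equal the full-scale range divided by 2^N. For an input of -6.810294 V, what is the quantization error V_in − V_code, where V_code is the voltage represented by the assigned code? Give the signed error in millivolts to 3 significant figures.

−4.04 mV

The full-scale span is 14.4 − (-14.4) = 28.8 V. LSB = 28.8 V / 2^10 ≈ 28.13 mV.
(-6.810294 − (-14.4)) / LSB = 7.589706 × 1024/28.8 = 269.8562. Nearest integer: k = 270.
V_code = V_min + k × range/2^10 = -14.4 + 270 × 28.8/1024 = -6.806250000 V.
Error = V_in − V_code = -6.810294 − (-6.806250000) = −4.04 mV.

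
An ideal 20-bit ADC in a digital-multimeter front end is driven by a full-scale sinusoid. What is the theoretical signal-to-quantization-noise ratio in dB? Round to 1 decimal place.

6.02(20) + 1.76 = 120.40 + 1.76 = 122.16 dB.

122.2 dB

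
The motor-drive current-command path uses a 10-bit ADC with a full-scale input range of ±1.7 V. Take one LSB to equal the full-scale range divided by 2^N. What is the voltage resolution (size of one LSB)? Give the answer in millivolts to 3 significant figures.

3.32 mV

Full-scale range = 1.7 V − (-1.7 V) = 3.4 V.
Number of codes = 2^10 = 1024.
One LSB is 3.4 V / 1024 = 3.32 mV.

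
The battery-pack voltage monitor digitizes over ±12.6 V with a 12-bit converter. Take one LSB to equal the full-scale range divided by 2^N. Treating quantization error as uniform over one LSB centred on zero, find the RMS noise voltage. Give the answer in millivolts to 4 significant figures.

1.776 mV

Full-scale range = 12.6 V − (-12.6 V) = 25.2 V.
LSB = 25.2 V / 2^12 = 6.15234 mV.
For a uniform distribution on [−LSB/2, +LSB/2], V_rms = LSB/√12 = 6.15234 mV/3.4641 = 1.776 mV.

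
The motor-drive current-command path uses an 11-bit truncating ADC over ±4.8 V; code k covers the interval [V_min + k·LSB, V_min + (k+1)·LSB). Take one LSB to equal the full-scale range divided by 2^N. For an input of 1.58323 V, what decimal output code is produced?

1361

The full-scale span is 4.8 − (-4.8) = 9.6 V. LSB = 9.6 V / 2^11 ≈ 4.688 mV.
V_in − V_min = 1.58323 − (-4.8) = 6.38323 V.
Divide by LSB: 6.38323 × 2048/9.6 = 1361.7557.
Truncating gives code 1361.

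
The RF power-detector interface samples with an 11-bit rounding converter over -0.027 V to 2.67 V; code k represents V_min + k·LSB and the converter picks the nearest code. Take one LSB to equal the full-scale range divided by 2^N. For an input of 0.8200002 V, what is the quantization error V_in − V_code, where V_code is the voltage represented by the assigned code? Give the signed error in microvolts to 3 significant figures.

+237 µV

Span: 2.67 V − (-0.027 V) = 2.697 V. LSB = 2.697 V / 2^11 ≈ 1.317 mV.
(V_in − V_min)/LSB = (0.8200002 − (-0.027)) × 2048/2.697 = 643.1800 → nearest code k = 643.
V_code = -0.027 + (643/2048) × 2.697 = 0.8197631836 V.
e = 0.8200002 − (0.8197631836) = +237 µV.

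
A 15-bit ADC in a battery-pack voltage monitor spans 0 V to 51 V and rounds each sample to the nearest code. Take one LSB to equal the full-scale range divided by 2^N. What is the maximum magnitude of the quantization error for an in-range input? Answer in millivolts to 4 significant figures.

0.7782 mV

Span = 51 V.
LSB = 51 V / 2^15 = 1.55640 mV.
Worst-case error for round-to-nearest is half an LSB: 0.7782 mV.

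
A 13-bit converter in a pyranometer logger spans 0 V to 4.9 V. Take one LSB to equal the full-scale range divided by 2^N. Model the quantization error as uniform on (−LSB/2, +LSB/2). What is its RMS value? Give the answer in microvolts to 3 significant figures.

Range is 4.9 V.
Step size = 4.9/8192 V = 0.59814 mV.
V_rms = LSB/√12 = 0.59814 mV / √12 = 173 µV.

173 µV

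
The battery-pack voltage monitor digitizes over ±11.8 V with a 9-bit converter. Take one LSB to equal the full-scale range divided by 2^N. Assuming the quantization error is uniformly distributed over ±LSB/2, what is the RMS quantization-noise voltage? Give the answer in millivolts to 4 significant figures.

13.31 mV

Full-scale range = 11.8 V − (-11.8 V) = 23.6 V.
One LSB is 23.6 V / 512 = 46.0938 mV.
RMS of a uniform error over width LSB is LSB/√12 = 13.31 mV.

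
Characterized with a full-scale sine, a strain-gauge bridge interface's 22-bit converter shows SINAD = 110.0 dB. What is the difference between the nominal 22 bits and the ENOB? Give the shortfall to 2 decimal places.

Effective bits = (110.0 − 1.76)/6.02 = 17.9801.
Lost resolution: 22 − 17.9801 = 4.0199 bits.

4.02 bits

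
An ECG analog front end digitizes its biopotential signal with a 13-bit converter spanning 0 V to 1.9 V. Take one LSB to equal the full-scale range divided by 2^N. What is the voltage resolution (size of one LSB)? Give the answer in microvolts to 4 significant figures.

Span = 1.9 V.
There are 2^13 = 8192 steps.
LSB = 1.9 V / 2^13 = 231.9 µV.

231.9 µV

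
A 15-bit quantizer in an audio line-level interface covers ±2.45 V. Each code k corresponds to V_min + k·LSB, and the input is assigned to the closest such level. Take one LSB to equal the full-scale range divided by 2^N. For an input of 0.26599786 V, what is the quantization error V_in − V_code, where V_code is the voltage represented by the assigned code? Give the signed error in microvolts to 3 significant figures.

−26.9 µV

Range = 2.45 − (-2.45) = 4.9 V. LSB = 4.9 V / 2^15 ≈ 149.5 µV.
Position in LSBs: (0.26599786 − (-2.45)) × 32768/4.9 = 18162.8200; rounding gives k = 18163.
Reconstructed level: -2.45 + 18163 × 4.9/32768 V = 0.26602478027 V.
e = 0.26599786 − (0.26602478027) = −26.9 µV.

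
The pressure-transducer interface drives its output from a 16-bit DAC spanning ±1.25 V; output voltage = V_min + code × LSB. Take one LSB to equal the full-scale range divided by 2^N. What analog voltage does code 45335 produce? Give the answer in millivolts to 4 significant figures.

479.4 mV

Span: 1.25 V − (-1.25 V) = 2.5 V. LSB = 2.5 V / 2^16.
V_out = -1.25 + 45335 × (2.5/65536) V
      = -1.25 + 1.72939 = 0.479393 V.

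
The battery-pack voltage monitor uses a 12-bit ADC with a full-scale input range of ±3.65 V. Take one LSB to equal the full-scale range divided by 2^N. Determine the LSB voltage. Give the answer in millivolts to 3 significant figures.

1.78 mV

Span: 3.65 V − (-3.65 V) = 7.3 V.
There are 2^12 = 4096 steps.
Step size = 7.3/4096 V = 1.78 mV.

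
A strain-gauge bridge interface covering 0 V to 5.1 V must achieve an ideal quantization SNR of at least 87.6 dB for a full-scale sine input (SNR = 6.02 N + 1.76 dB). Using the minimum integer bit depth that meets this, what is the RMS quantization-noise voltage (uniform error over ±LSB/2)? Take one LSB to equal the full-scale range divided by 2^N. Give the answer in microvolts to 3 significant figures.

44.9 µV

Full-scale range = 5.1 V.
N ≥ (87.6 − 1.76)/6.02 = 14.259 → N_min = 15.
LSB = 5.1 V / 2^15 = 155.64 µV.
V_rms = LSB/√12 = 44.9 µV.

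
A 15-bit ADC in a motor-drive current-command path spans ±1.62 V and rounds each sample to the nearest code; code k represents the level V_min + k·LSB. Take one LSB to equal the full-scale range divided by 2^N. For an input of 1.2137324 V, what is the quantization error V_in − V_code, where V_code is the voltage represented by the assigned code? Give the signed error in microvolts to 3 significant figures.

The full-scale span is 1.62 − (-1.62) = 3.24 V. LSB = 3.24 V / 2^15 ≈ 98.88 µV.
(V_in − V_min)/LSB = (1.2137324 − (-1.62)) × 32768/3.24 = 28659.1800 → nearest code k = 28659.
V_code = V_min + k × range/2^15 = -1.62 + 28659 × 3.24/32768 = 1.2137145996 V.
Error = V_in − V_code = 1.2137324 − (1.2137145996) = +17.8 µV.

+17.8 µV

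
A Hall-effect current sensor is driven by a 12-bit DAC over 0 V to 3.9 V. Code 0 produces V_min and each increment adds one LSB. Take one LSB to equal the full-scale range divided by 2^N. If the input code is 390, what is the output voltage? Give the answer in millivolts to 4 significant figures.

V_FS = 3.9 V. LSB = 3.9 V / 2^12.
Output = V_min + (390/4096) × range = 0 + 0.0952148 × 3.9 V
      = 0 + 0.371338 = 0.371338 V.

371.3 mV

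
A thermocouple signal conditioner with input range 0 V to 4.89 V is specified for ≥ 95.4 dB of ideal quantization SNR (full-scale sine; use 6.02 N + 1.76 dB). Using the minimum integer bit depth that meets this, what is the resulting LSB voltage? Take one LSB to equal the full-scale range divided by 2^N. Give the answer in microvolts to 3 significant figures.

Full-scale range = 4.89 V.
6.02 N + 1.76 ≥ 95.4 gives N ≥ 15.555, so the minimum integer is 16.
LSB = 4.89 V ÷ 2^16 = 4.89/65536 V = 74.6 µV.

74.6 µV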